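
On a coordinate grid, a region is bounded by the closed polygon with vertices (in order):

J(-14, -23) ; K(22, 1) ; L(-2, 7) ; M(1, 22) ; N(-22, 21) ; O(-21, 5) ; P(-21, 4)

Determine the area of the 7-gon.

Apply the surveyor's formula: 2A = Σ (x_i·y_{i+1} − x_{i+1}·y_i), indices taken mod 7.
J→K: (-14)(1) − (22)(-23) = 492
K→L: (22)(7) − (-2)(1) = 156
L→M: (-2)(22) − (1)(7) = -51
M→N: (1)(21) − (-22)(22) = 505
N→O: (-22)(5) − (-21)(21) = 331
O→P: (-21)(4) − (-21)(5) = 21
P→J: (-21)(-23) − (-14)(4) = 539
Σ = 1993
Area = |Σ|/2 = 996.5.

996.5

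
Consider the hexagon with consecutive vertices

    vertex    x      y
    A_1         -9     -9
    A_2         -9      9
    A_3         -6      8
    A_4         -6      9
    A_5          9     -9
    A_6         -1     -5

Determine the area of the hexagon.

Apply Gauss's area formula: 2A = Σ (x_i·y_{i+1} − x_{i+1}·y_i), indices taken mod 6.
Σ = (-162) + (-18) + (-6) + (-27) + (-54) + (-36) = -303
Area = |Σ|/2 = 151.5.

151.5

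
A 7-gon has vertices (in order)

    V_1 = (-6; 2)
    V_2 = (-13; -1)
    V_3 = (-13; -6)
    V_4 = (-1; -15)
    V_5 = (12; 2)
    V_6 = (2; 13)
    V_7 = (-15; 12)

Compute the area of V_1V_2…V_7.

438.5

Σ = (32) + (65) + (189) + (178) + (152) + (219) + (42) = 877
Area = |Σ|/2 = 438.5.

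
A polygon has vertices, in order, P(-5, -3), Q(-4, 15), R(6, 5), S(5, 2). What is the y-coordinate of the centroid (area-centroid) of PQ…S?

222/43

Apply the shoelace (surveyor's) formula. First the cross-terms c_i = x_i·y_{i+1} − x_{i+1}·y_i:
  -87, -110, -13, -5  ⇒  2A = -215, A = -107.5.
Then Σ (y_i + y_{i+1})·c_i = -3330, so ȳ = -3330 / (6·(-107.5)) = 222/43.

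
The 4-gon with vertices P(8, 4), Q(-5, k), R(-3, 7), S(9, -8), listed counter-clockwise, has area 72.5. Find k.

9

Write out the shoelace sum; only the two edges meeting at Q involve k:
2·Area = [(8·k − (-5)·4) + ((-5)·7 − (-3)·k)] + 61
       = 11·k + 46 = 145
⇒ k = 9.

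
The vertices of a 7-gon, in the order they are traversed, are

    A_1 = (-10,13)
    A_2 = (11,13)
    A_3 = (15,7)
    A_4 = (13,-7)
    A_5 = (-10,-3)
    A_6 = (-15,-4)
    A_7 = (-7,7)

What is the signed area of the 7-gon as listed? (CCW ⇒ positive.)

-427.5

A_1→A_2: (-10)(13) − (11)(13) = -273
A_2→A_3: (11)(7) − (15)(13) = -118
A_3→A_4: (15)(-7) − (13)(7) = -196
A_4→A_5: (13)(-3) − (-10)(-7) = -109
A_5→A_6: (-10)(-4) − (-15)(-3) = -5
A_6→A_7: (-15)(7) − (-7)(-4) = -133
A_7→A_1: (-7)(13) − (-10)(7) = -21
Σ = -855
Signed area = Σ/2 = -427.5 (negative ⇒ clockwise traversal).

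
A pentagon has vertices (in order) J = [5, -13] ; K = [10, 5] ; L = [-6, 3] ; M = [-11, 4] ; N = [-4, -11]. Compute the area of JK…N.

234

Apply the shoelace (surveyor's) formula: 2A = Σ (x_i·y_{i+1} − x_{i+1}·y_i), indices taken mod 5.
Cross-terms: 155, 60, 9, 137, 107  ⇒  Σ = 468
Area = |Σ|/2 = 234.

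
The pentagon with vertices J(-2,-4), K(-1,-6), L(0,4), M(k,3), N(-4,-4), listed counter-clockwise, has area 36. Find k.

Write out the shoelace sum; only the two edges meeting at M involve k:
2·Area = [(0·3 − k·4) + (k·(-4) − (-4)·3)] + 12
       = -8·k + 24 = 72
⇒ k = -6.

-6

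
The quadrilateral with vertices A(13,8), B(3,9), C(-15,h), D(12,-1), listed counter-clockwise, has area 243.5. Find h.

The doubled signed area Σ (x_i y_{i+1} − x_{i+1} y_i) is linear in h.
With h=0 it equals 352; the coefficient of h is -9 (from the two edges through C).
So -9·h + 352 = 2·243.5 = 487 ⇒ h = -15.

-15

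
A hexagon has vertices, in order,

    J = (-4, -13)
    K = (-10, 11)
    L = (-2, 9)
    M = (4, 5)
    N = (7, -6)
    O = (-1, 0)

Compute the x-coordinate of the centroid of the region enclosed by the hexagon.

-241/102

Apply Gauss's area formula. First the cross-terms c_i = x_i·y_{i+1} − x_{i+1}·y_i:
  -174, -68, -46, -59, -6, 13  ⇒  2A = -340, A = -170.
Then Σ (x_i + x_{i+1})·c_i = 2410, so x̄ = 2410 / (6·(-170)) = -241/102.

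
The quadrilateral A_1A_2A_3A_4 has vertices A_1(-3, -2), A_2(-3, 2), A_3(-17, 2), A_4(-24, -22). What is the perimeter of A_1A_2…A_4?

72

|A_1A_2| = √((0)² + (4)²) = √16 = 4
|A_2A_3| = √((-14)² + (0)²) = √196 = 14
|A_3A_4| = √((-7)² + (-24)²) = √625 = 25
|A_4A_1| = √((21)² + (20)²) = √841 = 29
Perimeter = 4 + 14 + 25 + 29 = 72.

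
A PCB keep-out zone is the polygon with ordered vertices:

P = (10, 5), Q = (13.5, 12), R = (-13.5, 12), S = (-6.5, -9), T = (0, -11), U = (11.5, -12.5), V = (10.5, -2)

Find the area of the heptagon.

477.375

Apply the shoelace formula: 2A = Σ (x_i·y_{i+1} − x_{i+1}·y_i), indices taken mod 7.
Cross-terms: 52.5, 324, 199.5, 71.5, 126.5, 108.25, 72.5  ⇒  Σ = 954.75
Area = |Σ|/2 = 477.375.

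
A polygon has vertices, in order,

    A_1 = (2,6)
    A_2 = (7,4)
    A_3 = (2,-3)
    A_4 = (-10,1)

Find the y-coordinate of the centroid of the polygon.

83/51

Apply the shoelace (surveyor's) formula. First the cross-terms c_i = x_i·y_{i+1} − x_{i+1}·y_i:
  -34, -29, -28, -62  ⇒  2A = -153, A = -76.5.
Then Σ (y_i + y_{i+1})·c_i = -747, so ȳ = -747 / (6·(-76.5)) = 83/51.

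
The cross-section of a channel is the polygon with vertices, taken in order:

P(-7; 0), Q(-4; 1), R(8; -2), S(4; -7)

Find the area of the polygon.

Cross-terms: -7, 0, -48, -49  ⇒  Σ = -104
Area = |Σ|/2 = 52.

52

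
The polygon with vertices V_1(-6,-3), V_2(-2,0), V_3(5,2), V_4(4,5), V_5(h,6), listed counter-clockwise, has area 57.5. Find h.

The doubled signed area Σ (x_i y_{i+1} − x_{i+1} y_i) is linear in h.
With h=0 it equals 67; the coefficient of h is -8 (from the two edges through V_5).
So -8·h + 67 = 2·57.5 = 115 ⇒ h = -6.

-6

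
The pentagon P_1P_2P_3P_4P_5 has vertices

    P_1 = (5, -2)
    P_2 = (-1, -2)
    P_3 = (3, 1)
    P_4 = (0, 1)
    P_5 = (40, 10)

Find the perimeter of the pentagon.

92

|P_1P_2| = √((-6)² + (0)²) = √36 = 6
|P_2P_3| = √((4)² + (3)²) = √25 = 5
|P_3P_4| = √((-3)² + (0)²) = √9 = 3
|P_4P_5| = √((40)² + (9)²) = √1681 = 41
|P_5P_1| = √((-35)² + (-12)²) = √1369 = 37
Perimeter = 6 + 5 + 3 + 41 + 37 = 92.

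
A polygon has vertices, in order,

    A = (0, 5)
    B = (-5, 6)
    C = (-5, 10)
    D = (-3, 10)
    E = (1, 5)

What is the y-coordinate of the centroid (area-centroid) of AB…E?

22/3

Apply the surveyor's formula. First the cross-terms c_i = x_i·y_{i+1} − x_{i+1}·y_i:
  25, -20, -20, -25, 5  ⇒  2A = -35, A = -17.5.
Then Σ (y_i + y_{i+1})·c_i = -770, so ȳ = -770 / (6·(-17.5)) = 22/3.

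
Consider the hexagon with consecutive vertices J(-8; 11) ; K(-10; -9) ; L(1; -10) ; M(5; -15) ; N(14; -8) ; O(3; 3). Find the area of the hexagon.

Apply the shoelace (surveyor's) formula: 2A = Σ (x_i·y_{i+1} − x_{i+1}·y_i), indices taken mod 6.
Cross-terms: 182, 109, 35, 170, 66, 57  ⇒  Σ = 619
Area = |Σ|/2 = 309.5.

309.5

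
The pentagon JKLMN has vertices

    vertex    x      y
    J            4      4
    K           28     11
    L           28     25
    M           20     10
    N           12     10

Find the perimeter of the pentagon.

|JK| = √((24)² + (7)²) = √625 = 25
|KL| = √((0)² + (14)²) = √196 = 14
|LM| = √((-8)² + (-15)²) = √289 = 17
|MN| = √((-8)² + (0)²) = √64 = 8
|NJ| = √((-8)² + (-6)²) = √100 = 10
Perimeter = 25 + 14 + 17 + 8 + 10 = 74.

74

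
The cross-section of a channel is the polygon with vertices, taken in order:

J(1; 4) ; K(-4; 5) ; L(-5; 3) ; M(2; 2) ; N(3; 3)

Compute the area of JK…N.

Apply the shoelace (surveyor's) formula: 2A = Σ (x_i·y_{i+1} − x_{i+1}·y_i), indices taken mod 5.
Σ = (21) + (13) + (-16) + (0) + (9) = 27
Area = |Σ|/2 = 13.5.

13.5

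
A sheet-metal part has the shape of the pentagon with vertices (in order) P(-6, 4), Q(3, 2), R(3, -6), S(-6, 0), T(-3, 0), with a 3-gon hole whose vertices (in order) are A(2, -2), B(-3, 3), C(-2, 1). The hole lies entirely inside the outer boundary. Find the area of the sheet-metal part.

45.5

Outer boundary:
Apply the surveyor's formula: 2A = Σ (x_i·y_{i+1} − x_{i+1}·y_i), indices taken mod 5.
Cross-terms: -24, -24, -36, 0, -12  ⇒  Σ = -96
Area = |Σ|/2 = 48.
Hole:
Apply Gauss's area formula: 2A = Σ (x_i·y_{i+1} − x_{i+1}·y_i), indices taken mod 3.
Cross-terms: 0, 3, 2  ⇒  Σ = 5
Area = |Σ|/2 = 2.5.
Net area = 48 − 2.5 = 45.5.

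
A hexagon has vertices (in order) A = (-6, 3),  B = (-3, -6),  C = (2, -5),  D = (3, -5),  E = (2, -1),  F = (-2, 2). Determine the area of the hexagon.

Σ = (45) + (27) + (5) + (7) + (2) + (6) = 92
Area = |Σ|/2 = 46.

46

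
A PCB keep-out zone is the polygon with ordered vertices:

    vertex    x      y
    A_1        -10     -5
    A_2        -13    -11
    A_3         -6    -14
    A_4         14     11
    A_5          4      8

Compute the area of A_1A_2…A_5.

Apply the shoelace formula: 2A = Σ (x_i·y_{i+1} − x_{i+1}·y_i), indices taken mod 5.
Σ = (45) + (116) + (130) + (68) + (60) = 419
Area = |Σ|/2 = 209.5.

209.5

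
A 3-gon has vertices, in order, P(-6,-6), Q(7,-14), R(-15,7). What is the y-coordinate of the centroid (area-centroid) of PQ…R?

-13/3

Apply the surveyor's formula. First the cross-terms c_i = x_i·y_{i+1} − x_{i+1}·y_i:
  126, -161, 132  ⇒  2A = 97, A = 48.5.
Then Σ (y_i + y_{i+1})·c_i = -1261, so ȳ = -1261 / (6·48.5) = -13/3.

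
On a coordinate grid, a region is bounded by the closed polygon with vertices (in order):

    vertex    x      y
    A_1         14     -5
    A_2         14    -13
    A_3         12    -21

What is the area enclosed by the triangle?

Cross-terms: -112, -138, 234  ⇒  Σ = -16
Area = |Σ|/2 = 8.

8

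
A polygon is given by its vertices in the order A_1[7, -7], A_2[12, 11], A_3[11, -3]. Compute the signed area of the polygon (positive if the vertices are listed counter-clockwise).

Apply Gauss's area formula: 2A = Σ (x_i·y_{i+1} − x_{i+1}·y_i), indices taken mod 3.
A_1→A_2: (7)(11) − (12)(-7) = 161
A_2→A_3: (12)(-3) − (11)(11) = -157
A_3→A_1: (11)(-7) − (7)(-3) = -56
Σ = -52
Signed area = Σ/2 = -26 (negative ⇒ clockwise traversal).

-26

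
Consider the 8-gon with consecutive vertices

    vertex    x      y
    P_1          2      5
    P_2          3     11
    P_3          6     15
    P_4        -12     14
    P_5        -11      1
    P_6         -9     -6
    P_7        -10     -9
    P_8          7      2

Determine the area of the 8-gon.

281

P_1→P_2: (2)(11) − (3)(5) = 7
P_2→P_3: (3)(15) − (6)(11) = -21
P_3→P_4: (6)(14) − (-12)(15) = 264
P_4→P_5: (-12)(1) − (-11)(14) = 142
P_5→P_6: (-11)(-6) − (-9)(1) = 75
P_6→P_7: (-9)(-9) − (-10)(-6) = 21
P_7→P_8: (-10)(2) − (7)(-9) = 43
P_8→P_1: (7)(5) − (2)(2) = 31
Σ = 562
Area = |Σ|/2 = 281.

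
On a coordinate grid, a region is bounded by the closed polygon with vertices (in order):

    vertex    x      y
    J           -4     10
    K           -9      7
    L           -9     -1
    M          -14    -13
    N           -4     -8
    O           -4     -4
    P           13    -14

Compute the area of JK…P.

Apply Gauss's area formula: 2A = Σ (x_i·y_{i+1} − x_{i+1}·y_i), indices taken mod 7.
Cross-terms: 62, 72, 103, 60, -16, 108, 74  ⇒  Σ = 463
Area = |Σ|/2 = 231.5.

231.5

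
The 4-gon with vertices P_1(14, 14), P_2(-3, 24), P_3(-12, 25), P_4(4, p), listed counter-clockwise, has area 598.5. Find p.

-25

The doubled signed area Σ (x_i y_{i+1} − x_{i+1} y_i) is linear in p.
With p=0 it equals 547; the coefficient of p is -26 (from the two edges through P_4).
So -26·p + 547 = 2·598.5 = 1197 ⇒ p = -25.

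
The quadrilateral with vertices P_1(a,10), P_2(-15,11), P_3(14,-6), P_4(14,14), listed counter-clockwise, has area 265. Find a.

The doubled signed area Σ (x_i y_{i+1} − x_{i+1} y_i) is linear in a.
With a=0 it equals 506; the coefficient of a is -3 (from the two edges through P_1).
So -3·a + 506 = 2·265 = 530 ⇒ a = -8.

-8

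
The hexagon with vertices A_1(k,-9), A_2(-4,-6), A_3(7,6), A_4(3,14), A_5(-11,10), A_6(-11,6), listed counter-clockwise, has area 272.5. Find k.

-13

Write out the shoelace sum; only the two edges meeting at A_1 involve k:
2·Area = [((-11)·(-9) − k·6) + (k·(-6) − (-4)·(-9))] + 326
       = -12·k + 389 = 545
⇒ k = -13.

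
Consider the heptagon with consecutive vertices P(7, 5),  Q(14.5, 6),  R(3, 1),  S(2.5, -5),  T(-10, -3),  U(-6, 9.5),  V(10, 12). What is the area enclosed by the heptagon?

211.5

P→Q: (7)(6) − (14.5)(5) = -30.5
Q→R: (14.5)(1) − (3)(6) = -3.5
R→S: (3)(-5) − (2.5)(1) = -17.5
S→T: (2.5)(-3) − (-10)(-5) = -57.5
T→U: (-10)(9.5) − (-6)(-3) = -113
U→V: (-6)(12) − (10)(9.5) = -167
V→P: (10)(5) − (7)(12) = -34
Σ = -423
Area = |Σ|/2 = 211.5.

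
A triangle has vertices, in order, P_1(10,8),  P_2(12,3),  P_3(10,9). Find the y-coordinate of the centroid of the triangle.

20/3

Apply the shoelace (surveyor's) formula. First the cross-terms c_i = x_i·y_{i+1} − x_{i+1}·y_i:
  -66, 78, -10  ⇒  2A = 2, A = 1.
Then Σ (y_i + y_{i+1})·c_i = 40, so ȳ = 40 / (6·1) = 20/3.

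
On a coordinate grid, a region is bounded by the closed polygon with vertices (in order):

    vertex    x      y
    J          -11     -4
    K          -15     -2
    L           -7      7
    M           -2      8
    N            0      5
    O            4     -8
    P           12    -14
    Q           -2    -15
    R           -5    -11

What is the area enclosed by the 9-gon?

J→K: (-11)(-2) − (-15)(-4) = -38
K→L: (-15)(7) − (-7)(-2) = -119
L→M: (-7)(8) − (-2)(7) = -42
M→N: (-2)(5) − (0)(8) = -10
N→O: (0)(-8) − (4)(5) = -20
O→P: (4)(-14) − (12)(-8) = 40
P→Q: (12)(-15) − (-2)(-14) = -208
Q→R: (-2)(-11) − (-5)(-15) = -53
R→J: (-5)(-4) − (-11)(-11) = -101
Σ = -551
Area = |Σ|/2 = 275.5.

275.5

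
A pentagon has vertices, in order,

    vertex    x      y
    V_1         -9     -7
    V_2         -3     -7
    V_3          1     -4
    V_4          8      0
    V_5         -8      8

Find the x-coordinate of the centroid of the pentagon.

-54/19

Apply Gauss's area formula. First the cross-terms c_i = x_i·y_{i+1} − x_{i+1}·y_i:
  42, 19, 32, 64, 128  ⇒  2A = 285, A = 142.5.
Then Σ (x_i + x_{i+1})·c_i = -2430, so x̄ = -2430 / (6·142.5) = -54/19.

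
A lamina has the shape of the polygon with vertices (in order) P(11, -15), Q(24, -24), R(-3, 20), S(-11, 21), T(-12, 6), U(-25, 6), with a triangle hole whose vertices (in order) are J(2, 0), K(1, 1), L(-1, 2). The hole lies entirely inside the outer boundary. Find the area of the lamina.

616.5

Outer boundary:
Cross-terms: 96, 408, 157, 186, 78, 309  ⇒  Σ = 1234
Area = |Σ|/2 = 617.
Hole:
Apply Gauss's area formula: 2A = Σ (x_i·y_{i+1} − x_{i+1}·y_i), indices taken mod 3.
Cross-terms: 2, 3, -4  ⇒  Σ = 1
Area = |Σ|/2 = 0.5.
Net area = 617 − 0.5 = 616.5.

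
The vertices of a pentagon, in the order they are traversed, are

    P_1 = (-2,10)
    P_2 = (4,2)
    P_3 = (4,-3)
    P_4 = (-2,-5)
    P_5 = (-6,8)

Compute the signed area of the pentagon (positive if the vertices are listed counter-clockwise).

-90

P_1→P_2: (-2)(2) − (4)(10) = -44
P_2→P_3: (4)(-3) − (4)(2) = -20
P_3→P_4: (4)(-5) − (-2)(-3) = -26
P_4→P_5: (-2)(8) − (-6)(-5) = -46
P_5→P_1: (-6)(10) − (-2)(8) = -44
Σ = -180
Signed area = Σ/2 = -90 (negative ⇒ clockwise traversal).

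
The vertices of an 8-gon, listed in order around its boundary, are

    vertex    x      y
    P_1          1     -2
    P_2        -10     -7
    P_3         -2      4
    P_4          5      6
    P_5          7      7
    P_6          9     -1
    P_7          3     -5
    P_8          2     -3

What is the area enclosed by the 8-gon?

Apply the shoelace (surveyor's) formula: 2A = Σ (x_i·y_{i+1} − x_{i+1}·y_i), indices taken mod 8.
Σ = (-27) + (-54) + (-32) + (-7) + (-70) + (-42) + (1) + (-1) = -232
Area = |Σ|/2 = 116.

116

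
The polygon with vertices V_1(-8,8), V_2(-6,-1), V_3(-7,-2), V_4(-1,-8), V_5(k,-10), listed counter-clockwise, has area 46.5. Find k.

3

Write out the shoelace sum; only the two edges meeting at V_5 involve k:
2·Area = [((-1)·(-10) − k·(-8)) + (k·8 − (-8)·(-10))] + 115
       = 16·k + 45 = 93
⇒ k = 3.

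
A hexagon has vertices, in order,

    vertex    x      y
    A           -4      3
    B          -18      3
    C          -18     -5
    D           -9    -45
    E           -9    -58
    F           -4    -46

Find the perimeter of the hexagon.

|AB| = √((-14)² + (0)²) = √196 = 14
|BC| = √((0)² + (-8)²) = √64 = 8
|CD| = √((9)² + (-40)²) = √1681 = 41
|DE| = √((0)² + (-13)²) = √169 = 13
|EF| = √((5)² + (12)²) = √169 = 13
|FA| = √((0)² + (49)²) = √2401 = 49
Perimeter = 14 + 8 + 41 + 13 + 13 + 49 = 138.

138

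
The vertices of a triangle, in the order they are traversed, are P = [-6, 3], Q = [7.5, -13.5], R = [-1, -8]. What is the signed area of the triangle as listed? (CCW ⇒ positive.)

Apply Gauss's area formula: 2A = Σ (x_i·y_{i+1} − x_{i+1}·y_i), indices taken mod 3.
P→Q: (-6)(-13.5) − (7.5)(3) = 58.5
Q→R: (7.5)(-8) − (-1)(-13.5) = -73.5
R→P: (-1)(3) − (-6)(-8) = -51
Σ = -66
Signed area = Σ/2 = -33 (negative ⇒ clockwise traversal).

-33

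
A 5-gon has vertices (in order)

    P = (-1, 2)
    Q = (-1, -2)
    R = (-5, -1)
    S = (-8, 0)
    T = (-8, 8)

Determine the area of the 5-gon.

Apply the shoelace formula: 2A = Σ (x_i·y_{i+1} − x_{i+1}·y_i), indices taken mod 5.
Σ = (4) + (-9) + (-8) + (-64) + (-8) = -85
Area = |Σ|/2 = 42.5.

42.5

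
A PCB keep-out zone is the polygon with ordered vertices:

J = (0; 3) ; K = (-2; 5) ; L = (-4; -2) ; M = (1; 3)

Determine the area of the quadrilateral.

11.5

Σ = (6) + (24) + (-10) + (3) = 23
Area = |Σ|/2 = 11.5.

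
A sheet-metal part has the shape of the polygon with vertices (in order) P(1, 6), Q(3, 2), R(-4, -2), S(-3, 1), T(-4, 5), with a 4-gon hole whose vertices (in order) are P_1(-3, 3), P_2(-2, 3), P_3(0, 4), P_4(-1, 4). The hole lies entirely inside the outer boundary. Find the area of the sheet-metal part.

Outer boundary:
Apply the surveyor's formula: 2A = Σ (x_i·y_{i+1} − x_{i+1}·y_i), indices taken mod 5.
Σ = (-16) + (2) + (-10) + (-11) + (-29) = -64
Area = |Σ|/2 = 32.
Hole:
Apply the shoelace formula: 2A = Σ (x_i·y_{i+1} − x_{i+1}·y_i), indices taken mod 4.
P_1→P_2: (-3)(3) − (-2)(3) = -3
P_2→P_3: (-2)(4) − (0)(3) = -8
P_3→P_4: (0)(4) − (-1)(4) = 4
P_4→P_1: (-1)(3) − (-3)(4) = 9
Σ = 2
Area = |Σ|/2 = 1.
Net area = 32 − 1 = 31.

31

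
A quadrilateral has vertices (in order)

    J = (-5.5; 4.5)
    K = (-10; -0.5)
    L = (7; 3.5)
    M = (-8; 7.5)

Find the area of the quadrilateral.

Apply the surveyor's formula: 2A = Σ (x_i·y_{i+1} − x_{i+1}·y_i), indices taken mod 4.
Σ = (47.75) + (-31.5) + (80.5) + (5.25) = 102
Area = |Σ|/2 = 51.

51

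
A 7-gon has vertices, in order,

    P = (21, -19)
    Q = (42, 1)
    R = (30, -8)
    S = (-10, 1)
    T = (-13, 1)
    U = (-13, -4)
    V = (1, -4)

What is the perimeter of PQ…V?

|PQ| = √((21)² + (20)²) = √841 = 29
|QR| = √((-12)² + (-9)²) = √225 = 15
|RS| = √((-40)² + (9)²) = √1681 = 41
|ST| = √((-3)² + (0)²) = √9 = 3
|TU| = √((0)² + (-5)²) = √25 = 5
|UV| = √((14)² + (0)²) = √196 = 14
|VP| = √((20)² + (-15)²) = √625 = 25
Perimeter = 29 + 15 + 41 + 3 + 5 + 14 + 25 = 132.

132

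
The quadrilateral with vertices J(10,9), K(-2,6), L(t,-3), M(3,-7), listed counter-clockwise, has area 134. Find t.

-6

Write out the shoelace sum; only the two edges meeting at L involve t:
2·Area = [((-2)·(-3) − t·6) + (t·(-7) − 3·(-3))] + 175
       = -13·t + 190 = 268
⇒ t = -6.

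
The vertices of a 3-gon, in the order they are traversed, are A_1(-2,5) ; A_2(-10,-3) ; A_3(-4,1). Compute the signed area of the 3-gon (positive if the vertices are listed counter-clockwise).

Σ = (56) + (-22) + (-18) = 16
Signed area = Σ/2 = 8 (positive ⇒ counter-clockwise traversal).

8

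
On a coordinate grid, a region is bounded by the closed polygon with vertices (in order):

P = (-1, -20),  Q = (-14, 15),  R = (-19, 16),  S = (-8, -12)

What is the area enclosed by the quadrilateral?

Apply the shoelace (surveyor's) formula: 2A = Σ (x_i·y_{i+1} − x_{i+1}·y_i), indices taken mod 4.
Σ = (-295) + (61) + (356) + (148) = 270
Area = |Σ|/2 = 135.

135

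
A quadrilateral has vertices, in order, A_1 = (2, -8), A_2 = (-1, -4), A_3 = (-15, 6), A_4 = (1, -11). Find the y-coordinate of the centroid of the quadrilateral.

-11/3

Apply Gauss's area formula. First the cross-terms c_i = x_i·y_{i+1} − x_{i+1}·y_i:
  -16, -66, 159, 14  ⇒  2A = 91, A = 45.5.
Then Σ (y_i + y_{i+1})·c_i = -1001, so ȳ = -1001 / (6·45.5) = -11/3.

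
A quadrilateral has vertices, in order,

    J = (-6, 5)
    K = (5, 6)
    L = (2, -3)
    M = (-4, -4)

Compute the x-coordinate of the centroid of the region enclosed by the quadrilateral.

Apply the surveyor's formula. First the cross-terms c_i = x_i·y_{i+1} − x_{i+1}·y_i:
  -61, -27, -20, -44  ⇒  2A = -152, A = -76.
Then Σ (x_i + x_{i+1})·c_i = 352, so x̄ = 352 / (6·(-76)) = -44/57.

-44/57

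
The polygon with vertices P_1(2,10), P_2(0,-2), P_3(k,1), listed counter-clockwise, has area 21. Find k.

4

The doubled signed area Σ (x_i y_{i+1} − x_{i+1} y_i) is linear in k.
With k=0 it equals -6; the coefficient of k is 12 (from the two edges through P_3).
So 12·k + -6 = 2·21 = 42 ⇒ k = 4.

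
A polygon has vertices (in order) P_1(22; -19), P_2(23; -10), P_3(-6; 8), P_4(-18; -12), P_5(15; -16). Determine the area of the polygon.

Σ = (217) + (124) + (216) + (468) + (67) = 1092
Area = |Σ|/2 = 546.

546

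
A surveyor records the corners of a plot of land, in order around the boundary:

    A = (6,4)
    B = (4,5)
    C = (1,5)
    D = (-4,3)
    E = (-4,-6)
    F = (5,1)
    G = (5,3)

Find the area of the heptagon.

Σ = (14) + (15) + (23) + (36) + (26) + (10) + (2) = 126
Area = |Σ|/2 = 63.

63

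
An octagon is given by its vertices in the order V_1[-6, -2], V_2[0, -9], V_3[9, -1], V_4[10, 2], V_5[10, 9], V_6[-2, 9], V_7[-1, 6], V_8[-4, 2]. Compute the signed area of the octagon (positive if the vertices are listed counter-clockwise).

190

Apply Gauss's area formula: 2A = Σ (x_i·y_{i+1} − x_{i+1}·y_i), indices taken mod 8.
Σ = (54) + (81) + (28) + (70) + (108) + (-3) + (22) + (20) = 380
Signed area = Σ/2 = 190 (positive ⇒ counter-clockwise traversal).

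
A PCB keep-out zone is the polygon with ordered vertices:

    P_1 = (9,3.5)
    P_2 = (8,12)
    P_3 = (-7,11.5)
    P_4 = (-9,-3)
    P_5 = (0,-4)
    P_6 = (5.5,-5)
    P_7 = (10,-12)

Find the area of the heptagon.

282.75

Apply the shoelace (surveyor's) formula: 2A = Σ (x_i·y_{i+1} − x_{i+1}·y_i), indices taken mod 7.
Σ = (80) + (176) + (124.5) + (36) + (22) + (-16) + (143) = 565.5
Area = |Σ|/2 = 282.75.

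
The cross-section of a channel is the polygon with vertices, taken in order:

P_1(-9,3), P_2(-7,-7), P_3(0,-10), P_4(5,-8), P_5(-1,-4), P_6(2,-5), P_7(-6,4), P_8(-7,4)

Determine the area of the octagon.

Apply the shoelace formula: 2A = Σ (x_i·y_{i+1} − x_{i+1}·y_i), indices taken mod 8.
Σ = (84) + (70) + (50) + (-28) + (13) + (-22) + (4) + (15) = 186
Area = |Σ|/2 = 93.

93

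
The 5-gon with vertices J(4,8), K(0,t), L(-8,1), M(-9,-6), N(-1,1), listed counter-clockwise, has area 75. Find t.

10

Write out the shoelace sum; only the two edges meeting at K involve t:
2·Area = [(4·t − 0·8) + (0·1 − (-8)·t)] + 30
       = 12·t + 30 = 150
⇒ t = 10.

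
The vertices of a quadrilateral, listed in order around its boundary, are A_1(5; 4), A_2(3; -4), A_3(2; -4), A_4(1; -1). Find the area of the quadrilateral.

12.5

Apply the shoelace formula: 2A = Σ (x_i·y_{i+1} − x_{i+1}·y_i), indices taken mod 4.
A_1→A_2: (5)(-4) − (3)(4) = -32
A_2→A_3: (3)(-4) − (2)(-4) = -4
A_3→A_4: (2)(-1) − (1)(-4) = 2
A_4→A_1: (1)(4) − (5)(-1) = 9
Σ = -25
Area = |Σ|/2 = 12.5.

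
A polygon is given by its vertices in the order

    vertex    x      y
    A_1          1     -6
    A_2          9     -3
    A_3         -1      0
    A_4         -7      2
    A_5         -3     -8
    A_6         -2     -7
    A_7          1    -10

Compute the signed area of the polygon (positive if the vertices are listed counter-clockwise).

72

Apply the shoelace (surveyor's) formula: 2A = Σ (x_i·y_{i+1} − x_{i+1}·y_i), indices taken mod 7.
A_1→A_2: (1)(-3) − (9)(-6) = 51
A_2→A_3: (9)(0) − (-1)(-3) = -3
A_3→A_4: (-1)(2) − (-7)(0) = -2
A_4→A_5: (-7)(-8) − (-3)(2) = 62
A_5→A_6: (-3)(-7) − (-2)(-8) = 5
A_6→A_7: (-2)(-10) − (1)(-7) = 27
A_7→A_1: (1)(-6) − (1)(-10) = 4
Σ = 144
Signed area = Σ/2 = 72 (positive ⇒ counter-clockwise traversal).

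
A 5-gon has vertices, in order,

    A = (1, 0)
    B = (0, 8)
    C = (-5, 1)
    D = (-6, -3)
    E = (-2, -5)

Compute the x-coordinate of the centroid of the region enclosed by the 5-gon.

Apply the shoelace formula. First the cross-terms c_i = x_i·y_{i+1} − x_{i+1}·y_i:
  8, 40, 21, 24, 5  ⇒  2A = 98, A = 49.
Then Σ (x_i + x_{i+1})·c_i = -620, so x̄ = -620 / (6·49) = -310/147.

-310/147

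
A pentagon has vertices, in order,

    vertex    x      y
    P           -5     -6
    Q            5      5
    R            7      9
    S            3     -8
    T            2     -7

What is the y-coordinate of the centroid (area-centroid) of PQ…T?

Apply the shoelace formula. First the cross-terms c_i = x_i·y_{i+1} − x_{i+1}·y_i:
  5, 10, -83, -5, -47  ⇒  2A = -120, A = -60.
Then Σ (y_i + y_{i+1})·c_i = 738, so ȳ = 738 / (6·(-60)) = -2.05.

-2.05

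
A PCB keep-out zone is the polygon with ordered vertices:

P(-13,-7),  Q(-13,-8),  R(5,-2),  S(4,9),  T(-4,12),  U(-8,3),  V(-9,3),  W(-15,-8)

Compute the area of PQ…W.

210.5

Σ = (13) + (66) + (53) + (84) + (84) + (3) + (117) + (1) = 421
Area = |Σ|/2 = 210.5.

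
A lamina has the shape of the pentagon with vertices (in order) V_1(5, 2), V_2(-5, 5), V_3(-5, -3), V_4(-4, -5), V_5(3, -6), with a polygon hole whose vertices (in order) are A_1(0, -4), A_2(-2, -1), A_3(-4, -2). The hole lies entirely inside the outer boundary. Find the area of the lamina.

Outer boundary:
Cross-terms: 35, 40, 13, 39, 36  ⇒  Σ = 163
Area = |Σ|/2 = 81.5.
Hole:
Cross-terms: -8, 0, 16  ⇒  Σ = 8
Area = |Σ|/2 = 4.
Net area = 81.5 − 4 = 77.5.

77.5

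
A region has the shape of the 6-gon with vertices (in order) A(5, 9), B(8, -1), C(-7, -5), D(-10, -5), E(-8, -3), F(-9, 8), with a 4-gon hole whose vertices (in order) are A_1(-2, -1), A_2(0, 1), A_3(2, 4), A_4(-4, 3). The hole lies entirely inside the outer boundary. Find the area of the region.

166.5

Outer boundary:
Σ = (-77) + (-47) + (-15) + (-10) + (-91) + (-121) = -361
Area = |Σ|/2 = 180.5.
Hole:
Apply Gauss's area formula: 2A = Σ (x_i·y_{i+1} − x_{i+1}·y_i), indices taken mod 4.
Cross-terms: -2, -2, 22, 10  ⇒  Σ = 28
Area = |Σ|/2 = 14.
Net area = 180.5 − 14 = 166.5.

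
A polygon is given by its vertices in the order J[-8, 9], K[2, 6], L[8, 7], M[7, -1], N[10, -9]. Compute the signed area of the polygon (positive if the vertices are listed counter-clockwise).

Apply the shoelace (surveyor's) formula: 2A = Σ (x_i·y_{i+1} − x_{i+1}·y_i), indices taken mod 5.
Σ = (-66) + (-34) + (-57) + (-53) + (18) = -192
Signed area = Σ/2 = -96 (negative ⇒ clockwise traversal).

-96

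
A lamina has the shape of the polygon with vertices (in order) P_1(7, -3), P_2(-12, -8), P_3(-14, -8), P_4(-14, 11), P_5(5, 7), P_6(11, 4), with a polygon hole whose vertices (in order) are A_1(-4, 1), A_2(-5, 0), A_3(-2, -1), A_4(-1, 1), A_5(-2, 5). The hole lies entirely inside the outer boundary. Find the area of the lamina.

Outer boundary:
Apply the shoelace formula: 2A = Σ (x_i·y_{i+1} − x_{i+1}·y_i), indices taken mod 6.
P_1→P_2: (7)(-8) − (-12)(-3) = -92
P_2→P_3: (-12)(-8) − (-14)(-8) = -16
P_3→P_4: (-14)(11) − (-14)(-8) = -266
P_4→P_5: (-14)(7) − (5)(11) = -153
P_5→P_6: (5)(4) − (11)(7) = -57
P_6→P_1: (11)(-3) − (7)(4) = -61
Σ = -645
Area = |Σ|/2 = 322.5.
Hole:
Apply the shoelace (surveyor's) formula: 2A = Σ (x_i·y_{i+1} − x_{i+1}·y_i), indices taken mod 5.
Σ = (5) + (5) + (-3) + (-3) + (18) = 22
Area = |Σ|/2 = 11.
Net area = 322.5 − 11 = 311.5.

311.5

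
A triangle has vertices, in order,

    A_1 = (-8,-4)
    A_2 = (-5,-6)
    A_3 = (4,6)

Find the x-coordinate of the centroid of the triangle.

Apply the shoelace (surveyor's) formula. First the cross-terms c_i = x_i·y_{i+1} − x_{i+1}·y_i:
  28, -6, 32  ⇒  2A = 54, A = 27.
Then Σ (x_i + x_{i+1})·c_i = -486, so x̄ = -486 / (6·27) = -3.

-3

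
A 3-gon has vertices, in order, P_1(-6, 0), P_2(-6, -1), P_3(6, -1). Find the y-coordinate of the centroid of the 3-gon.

-2/3

Apply the shoelace (surveyor's) formula. First the cross-terms c_i = x_i·y_{i+1} − x_{i+1}·y_i:
  6, 12, -6  ⇒  2A = 12, A = 6.
Then Σ (y_i + y_{i+1})·c_i = -24, so ȳ = -24 / (6·6) = -2/3.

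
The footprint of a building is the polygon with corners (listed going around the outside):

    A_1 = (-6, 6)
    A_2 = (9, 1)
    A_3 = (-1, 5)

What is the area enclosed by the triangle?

Σ = (-60) + (46) + (24) = 10
Area = |Σ|/2 = 5.

5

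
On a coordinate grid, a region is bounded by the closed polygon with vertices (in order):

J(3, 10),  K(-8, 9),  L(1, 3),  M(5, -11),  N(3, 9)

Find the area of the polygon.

Apply the shoelace (surveyor's) formula: 2A = Σ (x_i·y_{i+1} − x_{i+1}·y_i), indices taken mod 5.
Cross-terms: 107, -33, -26, 78, 3  ⇒  Σ = 129
Area = |Σ|/2 = 64.5.

64.5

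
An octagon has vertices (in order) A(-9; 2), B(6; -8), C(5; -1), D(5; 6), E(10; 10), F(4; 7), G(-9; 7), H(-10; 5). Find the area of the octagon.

145

Σ = (60) + (34) + (35) + (-10) + (30) + (91) + (25) + (25) = 290
Area = |Σ|/2 = 145.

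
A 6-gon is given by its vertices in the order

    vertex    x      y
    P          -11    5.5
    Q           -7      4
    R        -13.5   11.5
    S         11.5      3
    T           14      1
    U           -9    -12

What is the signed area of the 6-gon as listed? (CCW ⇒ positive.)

Apply Gauss's area formula: 2A = Σ (x_i·y_{i+1} − x_{i+1}·y_i), indices taken mod 6.
Cross-terms: -5.5, -26.5, -172.75, -30.5, -159, -181.5  ⇒  Σ = -575.75
Signed area = Σ/2 = -287.875 (negative ⇒ clockwise traversal).

-287.875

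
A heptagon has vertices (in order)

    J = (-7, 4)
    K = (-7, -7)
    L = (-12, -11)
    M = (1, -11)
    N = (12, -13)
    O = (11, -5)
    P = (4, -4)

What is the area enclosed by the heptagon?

J→K: (-7)(-7) − (-7)(4) = 77
K→L: (-7)(-11) − (-12)(-7) = -7
L→M: (-12)(-11) − (1)(-11) = 143
M→N: (1)(-13) − (12)(-11) = 119
N→O: (12)(-5) − (11)(-13) = 83
O→P: (11)(-4) − (4)(-5) = -24
P→J: (4)(4) − (-7)(-4) = -12
Σ = 379
Area = |Σ|/2 = 189.5.

189.5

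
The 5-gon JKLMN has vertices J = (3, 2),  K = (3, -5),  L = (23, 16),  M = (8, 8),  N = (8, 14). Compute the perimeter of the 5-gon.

72

|JK| = √((0)² + (-7)²) = √49 = 7
|KL| = √((20)² + (21)²) = √841 = 29
|LM| = √((-15)² + (-8)²) = √289 = 17
|MN| = √((0)² + (6)²) = √36 = 6
|NJ| = √((-5)² + (-12)²) = √169 = 13
Perimeter = 7 + 29 + 17 + 6 + 13 = 72.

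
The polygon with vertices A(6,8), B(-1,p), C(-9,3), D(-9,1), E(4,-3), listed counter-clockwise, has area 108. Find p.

8

The doubled signed area Σ (x_i y_{i+1} − x_{i+1} y_i) is linear in p.
With p=0 it equals 96; the coefficient of p is 15 (from the two edges through B).
So 15·p + 96 = 2·108 = 216 ⇒ p = 8.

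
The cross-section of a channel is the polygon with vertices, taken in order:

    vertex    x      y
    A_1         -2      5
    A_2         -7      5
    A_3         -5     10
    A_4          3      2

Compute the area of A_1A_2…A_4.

Apply the surveyor's formula: 2A = Σ (x_i·y_{i+1} − x_{i+1}·y_i), indices taken mod 4.
Cross-terms: 25, -45, -40, 19  ⇒  Σ = -41
Area = |Σ|/2 = 20.5.

20.5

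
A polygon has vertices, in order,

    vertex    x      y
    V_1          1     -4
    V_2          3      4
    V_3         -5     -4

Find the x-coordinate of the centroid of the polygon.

Apply the surveyor's formula. First the cross-terms c_i = x_i·y_{i+1} − x_{i+1}·y_i:
  16, 8, 24  ⇒  2A = 48, A = 24.
Then Σ (x_i + x_{i+1})·c_i = -48, so x̄ = -48 / (6·24) = -1/3.

-1/3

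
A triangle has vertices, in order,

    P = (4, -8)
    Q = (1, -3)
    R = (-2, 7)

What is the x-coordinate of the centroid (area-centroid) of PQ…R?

1

Apply the shoelace formula. First the cross-terms c_i = x_i·y_{i+1} − x_{i+1}·y_i:
  -4, 1, -12  ⇒  2A = -15, A = -7.5.
Then Σ (x_i + x_{i+1})·c_i = -45, so x̄ = -45 / (6·(-7.5)) = 1.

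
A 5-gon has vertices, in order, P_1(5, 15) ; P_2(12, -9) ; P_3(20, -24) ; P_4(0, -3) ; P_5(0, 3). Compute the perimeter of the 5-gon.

|P_1P_2| = √((7)² + (-24)²) = √625 = 25
|P_2P_3| = √((8)² + (-15)²) = √289 = 17
|P_3P_4| = √((-20)² + (21)²) = √841 = 29
|P_4P_5| = √((0)² + (6)²) = √36 = 6
|P_5P_1| = √((5)² + (12)²) = √169 = 13
Perimeter = 25 + 17 + 29 + 6 + 13 = 90.

90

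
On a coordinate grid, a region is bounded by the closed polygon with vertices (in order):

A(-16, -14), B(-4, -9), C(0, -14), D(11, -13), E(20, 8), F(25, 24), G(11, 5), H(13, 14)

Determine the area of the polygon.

Apply the surveyor's formula: 2A = Σ (x_i·y_{i+1} − x_{i+1}·y_i), indices taken mod 8.
A→B: (-16)(-9) − (-4)(-14) = 88
B→C: (-4)(-14) − (0)(-9) = 56
C→D: (0)(-13) − (11)(-14) = 154
D→E: (11)(8) − (20)(-13) = 348
E→F: (20)(24) − (25)(8) = 280
F→G: (25)(5) − (11)(24) = -139
G→H: (11)(14) − (13)(5) = 89
H→A: (13)(-14) − (-16)(14) = 42
Σ = 918
Area = |Σ|/2 = 459.

459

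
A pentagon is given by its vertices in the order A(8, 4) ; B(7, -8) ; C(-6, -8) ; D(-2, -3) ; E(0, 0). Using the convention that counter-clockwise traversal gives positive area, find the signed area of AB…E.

Σ = (-92) + (-104) + (2) + (0) + (0) = -194
Signed area = Σ/2 = -97 (negative ⇒ clockwise traversal).

-97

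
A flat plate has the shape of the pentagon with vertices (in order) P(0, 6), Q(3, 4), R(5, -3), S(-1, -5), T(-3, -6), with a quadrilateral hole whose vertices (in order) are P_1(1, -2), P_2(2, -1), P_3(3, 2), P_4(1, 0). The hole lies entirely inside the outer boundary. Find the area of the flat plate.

48

Outer boundary:
Σ = (-18) + (-29) + (-28) + (-9) + (-18) = -102
Area = |Σ|/2 = 51.
Hole:
Apply the shoelace formula: 2A = Σ (x_i·y_{i+1} − x_{i+1}·y_i), indices taken mod 4.
Σ = (3) + (7) + (-2) + (-2) = 6
Area = |Σ|/2 = 3.
Net area = 51 − 3 = 48.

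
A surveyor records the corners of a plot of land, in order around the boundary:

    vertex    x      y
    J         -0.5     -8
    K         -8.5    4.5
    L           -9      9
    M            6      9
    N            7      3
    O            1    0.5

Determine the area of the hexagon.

Σ = (-70.25) + (-36) + (-135) + (-45) + (0.5) + (-7.75) = -293.5
Area = |Σ|/2 = 146.75.

146.75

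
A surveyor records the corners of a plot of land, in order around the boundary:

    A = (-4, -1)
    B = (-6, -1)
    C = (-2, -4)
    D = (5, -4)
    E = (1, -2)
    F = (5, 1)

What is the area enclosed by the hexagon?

26

Σ = (-2) + (22) + (28) + (-6) + (11) + (-1) = 52
Area = |Σ|/2 = 26.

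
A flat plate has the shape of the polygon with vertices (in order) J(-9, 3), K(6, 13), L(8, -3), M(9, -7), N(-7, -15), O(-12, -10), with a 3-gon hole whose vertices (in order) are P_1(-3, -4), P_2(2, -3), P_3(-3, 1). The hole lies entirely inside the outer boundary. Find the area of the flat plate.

Outer boundary:
Σ = (-135) + (-122) + (-29) + (-184) + (-110) + (-126) = -706
Area = |Σ|/2 = 353.
Hole:
Apply the surveyor's formula: 2A = Σ (x_i·y_{i+1} − x_{i+1}·y_i), indices taken mod 3.
Σ = (17) + (-7) + (15) = 25
Area = |Σ|/2 = 12.5.
Net area = 353 − 12.5 = 340.5.

340.5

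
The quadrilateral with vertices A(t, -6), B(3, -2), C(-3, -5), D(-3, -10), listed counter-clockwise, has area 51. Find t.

9

Write out the shoelace sum; only the two edges meeting at A involve t:
2·Area = [((-3)·(-6) − t·(-10)) + (t·(-2) − 3·(-6))] + -6
       = 8·t + 30 = 102
⇒ t = 9.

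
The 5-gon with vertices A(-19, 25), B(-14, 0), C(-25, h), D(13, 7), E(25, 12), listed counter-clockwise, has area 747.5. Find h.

-18

Write out the shoelace sum; only the two edges meeting at C involve h:
2·Area = [((-14)·h − (-25)·0) + ((-25)·7 − 13·h)] + 1184
       = -27·h + 1009 = 1495
⇒ h = -18.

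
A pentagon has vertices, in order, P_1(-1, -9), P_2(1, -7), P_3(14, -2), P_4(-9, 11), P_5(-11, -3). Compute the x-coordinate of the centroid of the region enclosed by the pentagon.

Apply Gauss's area formula. First the cross-terms c_i = x_i·y_{i+1} − x_{i+1}·y_i:
  16, 96, 136, 148, 96  ⇒  2A = 492, A = 246.
Then Σ (x_i + x_{i+1})·c_i = -1992, so x̄ = -1992 / (6·246) = -166/123.

-166/123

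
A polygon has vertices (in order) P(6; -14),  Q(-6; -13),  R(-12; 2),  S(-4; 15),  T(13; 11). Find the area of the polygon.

494.5

Apply Gauss's area formula: 2A = Σ (x_i·y_{i+1} − x_{i+1}·y_i), indices taken mod 5.
Cross-terms: -162, -168, -172, -239, -248  ⇒  Σ = -989
Area = |Σ|/2 = 494.5.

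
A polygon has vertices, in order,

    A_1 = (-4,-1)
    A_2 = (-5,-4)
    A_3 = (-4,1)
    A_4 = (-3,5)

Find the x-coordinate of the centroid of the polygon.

Apply the surveyor's formula. First the cross-terms c_i = x_i·y_{i+1} − x_{i+1}·y_i:
  11, -21, -17, 23  ⇒  2A = -4, A = -2.
Then Σ (x_i + x_{i+1})·c_i = 48, so x̄ = 48 / (6·(-2)) = -4.

-4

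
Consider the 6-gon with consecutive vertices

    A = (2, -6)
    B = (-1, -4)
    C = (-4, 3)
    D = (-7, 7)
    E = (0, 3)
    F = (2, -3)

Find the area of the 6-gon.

A→B: (2)(-4) − (-1)(-6) = -14
B→C: (-1)(3) − (-4)(-4) = -19
C→D: (-4)(7) − (-7)(3) = -7
D→E: (-7)(3) − (0)(7) = -21
E→F: (0)(-3) − (2)(3) = -6
F→A: (2)(-6) − (2)(-3) = -6
Σ = -73
Area = |Σ|/2 = 36.5.

36.5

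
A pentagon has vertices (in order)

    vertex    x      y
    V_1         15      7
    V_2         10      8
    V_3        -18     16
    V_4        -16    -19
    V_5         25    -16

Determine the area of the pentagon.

1049

Σ = (50) + (304) + (598) + (731) + (415) = 2098
Area = |Σ|/2 = 1049.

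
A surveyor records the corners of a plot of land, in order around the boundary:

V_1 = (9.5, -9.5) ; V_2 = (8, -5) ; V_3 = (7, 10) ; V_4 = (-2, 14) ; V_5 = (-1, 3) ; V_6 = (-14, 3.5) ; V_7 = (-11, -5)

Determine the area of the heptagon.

284.25

Apply the surveyor's formula: 2A = Σ (x_i·y_{i+1} − x_{i+1}·y_i), indices taken mod 7.
V_1→V_2: (9.5)(-5) − (8)(-9.5) = 28.5
V_2→V_3: (8)(10) − (7)(-5) = 115
V_3→V_4: (7)(14) − (-2)(10) = 118
V_4→V_5: (-2)(3) − (-1)(14) = 8
V_5→V_6: (-1)(3.5) − (-14)(3) = 38.5
V_6→V_7: (-14)(-5) − (-11)(3.5) = 108.5
V_7→V_1: (-11)(-9.5) − (9.5)(-5) = 152
Σ = 568.5
Area = |Σ|/2 = 284.25.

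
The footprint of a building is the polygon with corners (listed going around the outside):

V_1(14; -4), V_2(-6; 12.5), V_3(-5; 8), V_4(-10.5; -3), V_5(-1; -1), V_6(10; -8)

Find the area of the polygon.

Σ = (151) + (14.5) + (99) + (7.5) + (18) + (72) = 362
Area = |Σ|/2 = 181.

181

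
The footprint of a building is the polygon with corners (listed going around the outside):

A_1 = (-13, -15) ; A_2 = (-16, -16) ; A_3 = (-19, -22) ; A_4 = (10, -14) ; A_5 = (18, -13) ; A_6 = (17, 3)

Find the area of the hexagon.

341.5

Apply the shoelace formula: 2A = Σ (x_i·y_{i+1} − x_{i+1}·y_i), indices taken mod 6.
Σ = (-32) + (48) + (486) + (122) + (275) + (-216) = 683
Area = |Σ|/2 = 341.5.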